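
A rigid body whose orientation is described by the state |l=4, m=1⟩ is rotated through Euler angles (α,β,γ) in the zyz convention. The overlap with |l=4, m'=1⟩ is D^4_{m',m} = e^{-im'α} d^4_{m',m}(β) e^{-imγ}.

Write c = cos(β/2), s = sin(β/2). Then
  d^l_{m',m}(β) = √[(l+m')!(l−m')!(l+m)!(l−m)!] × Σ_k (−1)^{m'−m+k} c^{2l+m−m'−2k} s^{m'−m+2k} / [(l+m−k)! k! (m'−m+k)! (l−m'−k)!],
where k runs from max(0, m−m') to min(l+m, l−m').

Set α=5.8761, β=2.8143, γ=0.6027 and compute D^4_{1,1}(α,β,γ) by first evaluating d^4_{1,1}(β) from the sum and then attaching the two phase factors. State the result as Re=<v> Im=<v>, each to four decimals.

D^4_{1,1}(5.8761,2.8143,0.6027) = e^{-i·1·5.8761}·d^4_{1,1}(2.8143)·e^{-i·1·0.6027}. Compute d first:
c=cos(2.814300/2)=0.162917, s=sin(2.814300/2)=0.986640; N=√[120·6·120·6]=720.000000
k: max(0,(1)−(1))=0 … min(4+(1),4−(1))=3
  k=0: (−1)^0·720.0000/(720)·0.1629^8·0.9866^0 = +0.000000
  k=1: (−1)^1·720.0000/(48)·0.1629^6·0.9866^2 = -0.000273
  k=2: (−1)^2·720.0000/(24)·0.1629^4·0.9866^4 = +0.020027
  k=3: (−1)^3·720.0000/(72)·0.1629^2·0.9866^6 = -0.244841
d^4_{1,1}(2.8143) = +0.000000 -0.000273 +0.020027 -0.244841 = -0.225086
Phases: e^{-i·(1)·5.8761}=+0.918279+0.395935i, e^{-i·(1)·0.6027}=+0.823808-0.566869i ⇒ D=-0.220793+0.043750i

Re=-0.2208 Im=0.0437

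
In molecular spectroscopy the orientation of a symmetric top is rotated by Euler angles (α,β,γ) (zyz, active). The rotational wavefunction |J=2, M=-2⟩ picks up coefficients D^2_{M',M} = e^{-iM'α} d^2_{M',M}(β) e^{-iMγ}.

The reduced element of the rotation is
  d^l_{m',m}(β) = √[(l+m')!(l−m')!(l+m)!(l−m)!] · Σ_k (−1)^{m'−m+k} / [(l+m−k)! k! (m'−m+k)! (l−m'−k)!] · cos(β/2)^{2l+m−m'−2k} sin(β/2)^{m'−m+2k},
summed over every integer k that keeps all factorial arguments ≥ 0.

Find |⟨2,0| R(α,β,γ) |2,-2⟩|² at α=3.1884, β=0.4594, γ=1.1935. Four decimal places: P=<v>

Split into d^2_{0,-2}(β=0.4594) × two z-phases.
c=cos(0.459400/2)=0.973735, s=sin(0.459400/2)=0.227685; N=√[2·2·1·24]=9.797959
Admissible k: 0..0 (factorial args all ≥0)
  k=0: (−1)^2·9.7980/(4)·0.9737^2·0.2277^2 = +0.120400
d^2_{0,-2}(0.4594) = +0.120400
|D^2_{0,-2}|² = |d^2_{0,-2}(β)|² = (+0.120400)² = 0.014496 (the z-rotation phases have unit modulus)

P=0.0145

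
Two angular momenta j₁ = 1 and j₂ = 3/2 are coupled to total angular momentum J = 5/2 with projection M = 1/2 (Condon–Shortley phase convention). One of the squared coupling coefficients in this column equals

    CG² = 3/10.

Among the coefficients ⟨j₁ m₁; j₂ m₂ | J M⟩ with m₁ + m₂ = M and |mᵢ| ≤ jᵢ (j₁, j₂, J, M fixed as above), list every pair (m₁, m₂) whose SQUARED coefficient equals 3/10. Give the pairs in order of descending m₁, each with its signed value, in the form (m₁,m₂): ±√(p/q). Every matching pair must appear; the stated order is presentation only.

(1,-1/2): +√(3/10)

Admissible pairs with m₁+m₂ = M = 1/2: (-1,3/2), (0,1/2), (1,-1/2)
  (m₁,m₂)=(1,-1/2): CG² = 3/10, CG = +√(3/10)   ← matches the target
  (m₁,m₂)=(0,1/2): CG² = 3/5, CG = +√(3/5)
  (m₁,m₂)=(-1,3/2): CG² = 1/10, CG = +√(1/10)
Pairs with CG² = 3/10: (1,-1/2): +√(3/10)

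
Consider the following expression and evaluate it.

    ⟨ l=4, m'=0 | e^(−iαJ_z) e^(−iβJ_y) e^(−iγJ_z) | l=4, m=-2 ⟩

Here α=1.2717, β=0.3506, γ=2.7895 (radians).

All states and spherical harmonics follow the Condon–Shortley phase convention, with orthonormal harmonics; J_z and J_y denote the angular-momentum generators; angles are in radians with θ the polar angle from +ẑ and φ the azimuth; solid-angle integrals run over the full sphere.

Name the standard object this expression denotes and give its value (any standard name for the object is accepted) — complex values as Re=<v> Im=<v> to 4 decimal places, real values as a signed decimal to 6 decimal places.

Wigner D-matrix element, Re=0.1839 Im=-0.1562

This is a Wigner D-matrix element — the rotation-matrix element ⟨l m'| R(α,β,γ) |l m⟩ in the angular-momentum basis.
First d^4_{0,-2}(β=0.3506), then the phase factors e^{-i(0)α} and e^{-i(-2)γ}:
With c≡cos(β/2)=0.984674 and s≡sin(β/2)=0.174404, N=[24·24·2·720]^{1/2}=910.735966
k: max(0,(-2)−(0))=0 … min(4+(-2),4−(0))=2
  k=0: (−1)^2·910.7360/(96)·0.9847^6·0.1744^2 = +0.263019
  k=1: (−1)^3·910.7360/(36)·0.9847^4·0.1744^4 = -0.022003
  k=2: (−1)^4·910.7360/(96)·0.9847^2·0.1744^6 = +0.000259
d^4_{0,-2}(0.3506) = +0.263019 -0.022003 +0.000259 = +0.241275
Attach z-rotation phases: D = e^{-i(0)(1.2717)}·(+0.241275)·e^{-i(-2)(2.7895)} = +0.183885-0.156205i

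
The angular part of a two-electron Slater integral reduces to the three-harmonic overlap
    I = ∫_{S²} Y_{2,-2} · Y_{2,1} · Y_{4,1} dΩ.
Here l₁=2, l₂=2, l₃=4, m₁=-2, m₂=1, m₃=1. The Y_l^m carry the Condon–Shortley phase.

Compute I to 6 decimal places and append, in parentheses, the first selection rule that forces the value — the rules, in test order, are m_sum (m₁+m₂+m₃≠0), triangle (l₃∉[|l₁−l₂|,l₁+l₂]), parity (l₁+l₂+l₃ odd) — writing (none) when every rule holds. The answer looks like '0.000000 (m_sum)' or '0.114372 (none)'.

Rules hold: Σm=0, L=8 even, 0≤4≤4.
N = 5·5·9 = 225
Δ = 0!·4!·4!/9! = 1/630
Racah Σ t=0..0: t=0:+1/16 = 1/16
⇒ 3j(2 2 4; 0 0 0)² = 2/35, sgn +1
Racah Σ t=0..0: t=0:+1/144 = 1/144
⇒ 3j(2 2 4; -2 1 1)² = 1/126, sgn -1
4πI² = N·(3j₀)²·(3jₘ)² = 5/49
I = -1·√(0.102041/4π) = -0.09011188
No selection rule forces the value: the integral is nonzero (none).

-0.090112 (none)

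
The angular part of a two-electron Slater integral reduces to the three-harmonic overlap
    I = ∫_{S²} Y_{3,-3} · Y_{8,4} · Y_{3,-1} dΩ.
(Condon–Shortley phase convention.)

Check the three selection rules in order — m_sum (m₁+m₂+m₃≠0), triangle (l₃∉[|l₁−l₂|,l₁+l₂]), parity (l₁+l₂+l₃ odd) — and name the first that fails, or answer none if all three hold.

triangle

m₁+m₂+m₃ = -3 + 4 − 1 = 0  ✓
triangle: need |l₁−l₂| ≤ l₃ ≤ l₁+l₂ = [5,11]; l₃=3 is outside  ✗
parity: l₁+l₂+l₃ = 14 is even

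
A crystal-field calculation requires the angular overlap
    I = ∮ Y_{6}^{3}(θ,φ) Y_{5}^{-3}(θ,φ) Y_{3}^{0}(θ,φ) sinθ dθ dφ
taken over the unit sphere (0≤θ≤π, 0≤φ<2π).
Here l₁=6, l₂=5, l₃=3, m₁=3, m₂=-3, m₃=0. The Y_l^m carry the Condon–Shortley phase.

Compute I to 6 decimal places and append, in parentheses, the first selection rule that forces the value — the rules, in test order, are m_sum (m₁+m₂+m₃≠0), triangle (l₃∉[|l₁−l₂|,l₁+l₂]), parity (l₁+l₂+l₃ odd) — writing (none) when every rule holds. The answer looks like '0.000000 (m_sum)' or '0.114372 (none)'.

0.036034 (none)

Rules hold: Σm=0, L=14 even, 1≤3≤11.
N = 13·11·7 = 1001
Δ = 8!·4!·2!/15! = 1/675675
Racah Σ t=3..5: t=3:−1/8640 t=4:+1/2304 t=5:−1/8640 = 7/34560
⇒ 3j(6 5 3; 0 0 0)² = 7/429, sgn -1
Racah Σ t=0..2: t=0:+1/483840 t=1:−1/20160 t=2:+1/17280 = 1/96768
⇒ 3j(6 5 3; 3 -3 0)² = 1/1001, sgn -1
4πI² = N·(3j₀)²·(3jₘ)² = 7/429
I = +1·√(0.016317/4π) = 0.03603425
No selection rule forces the value: the integral is nonzero (none).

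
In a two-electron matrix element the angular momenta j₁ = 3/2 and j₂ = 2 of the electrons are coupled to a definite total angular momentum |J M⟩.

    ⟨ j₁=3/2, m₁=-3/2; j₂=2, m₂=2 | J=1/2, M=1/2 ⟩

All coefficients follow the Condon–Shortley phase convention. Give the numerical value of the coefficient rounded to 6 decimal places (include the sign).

−√(2/5) = -0.632456

triangle: 3!·0!·1!/5! = 6/120
(j±m)!: 0!·3!·4!·0!·1!·0! = 144
prefactor² = (2J+1)·Δ·N² = 72/5
  k=3: −1/(3!·0!·0!·1!·0!·0!) = -1/6
Σ = -1/6  ⇒  CG² = 72/5·(-1/6)² = 2/5
CG = −√(2/5) = -0.632456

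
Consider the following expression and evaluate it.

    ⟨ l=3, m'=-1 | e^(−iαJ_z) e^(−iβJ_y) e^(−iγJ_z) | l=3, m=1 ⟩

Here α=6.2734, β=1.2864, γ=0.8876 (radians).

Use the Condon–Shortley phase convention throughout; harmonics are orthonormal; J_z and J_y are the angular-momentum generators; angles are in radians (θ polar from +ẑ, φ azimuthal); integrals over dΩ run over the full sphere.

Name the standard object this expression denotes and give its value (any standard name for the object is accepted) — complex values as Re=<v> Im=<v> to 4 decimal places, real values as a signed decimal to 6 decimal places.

Wigner D-matrix element, Re=0.1675 Im=-0.2100

This is a Wigner D-matrix element — the rotation-matrix element ⟨l m'| R(α,β,γ) |l m⟩ in the angular-momentum basis.
Split into d^3_{-1,1}(β=1.2864) × two z-phases.
With c≡cos(β/2)=0.800181 and s≡sin(β/2)=0.599759, N=[2·24·24·2]^{1/2}=48.000000
k∈{2,3,4} keeps every argument non-negative
  k=2: (−1)^0·48.0000/(8)·0.8002^4·0.5998^2 = +0.884824
  k=3: (−1)^1·48.0000/(6)·0.8002^2·0.5998^4 = -0.662786
  k=4: (−1)^2·48.0000/(48)·0.8002^0·0.5998^6 = +0.046544
d^3_{-1,1}(1.2864) = +0.884824 -0.662786 +0.046544 = +0.268582
Attach z-rotation phases: D = e^{-i(-1)(6.2734)}·(+0.268582)·e^{-i(1)(0.8876)} = +0.167503-0.209950i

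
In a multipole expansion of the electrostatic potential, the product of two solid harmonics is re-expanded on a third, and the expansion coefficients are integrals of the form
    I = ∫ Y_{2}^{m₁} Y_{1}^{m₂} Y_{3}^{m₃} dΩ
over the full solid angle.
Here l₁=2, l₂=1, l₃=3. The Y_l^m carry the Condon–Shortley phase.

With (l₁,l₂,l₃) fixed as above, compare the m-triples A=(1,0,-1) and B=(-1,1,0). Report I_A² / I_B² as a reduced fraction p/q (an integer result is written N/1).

Shared (l₁,l₂,l₃)=(2,1,3): N and (l;000)² cancel in I_A²/I_B².
A: Δ = 0!·4!·2!/7! = 1/105; Racah Σ t=0..0: t=0:+1/6 = 1/6; ⇒ 3j(2 1 3; 1 0 -1)² = 8/105, sgn +1
B: Δ = 0!·4!·2!/7! = 1/105; Racah Σ t=0..0: t=0:+1/12 = 1/12; ⇒ 3j(2 1 3; -1 1 0)² = 1/35, sgn -1
I_A²/I_B² = (8/105)/(1/35) = 8/3

8/3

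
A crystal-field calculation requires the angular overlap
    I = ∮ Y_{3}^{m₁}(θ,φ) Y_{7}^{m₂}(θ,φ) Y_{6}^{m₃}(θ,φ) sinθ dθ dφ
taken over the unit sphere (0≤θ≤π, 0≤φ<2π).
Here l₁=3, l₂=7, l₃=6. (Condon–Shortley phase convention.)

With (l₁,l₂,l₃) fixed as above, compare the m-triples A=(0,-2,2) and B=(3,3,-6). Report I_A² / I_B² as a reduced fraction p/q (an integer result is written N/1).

l's match ⇒ only the (l;m) 3-j factors differ between A and B.
A: triangle coeff Δ(3,7,6) = 1/2042040; Σ_t [1,3]: t=1:−1/207360 t=2:+1/120960 t=3:−1/967680 = 1/414720; (3j)²=21/4862 [(3 7 6; 0 -2 2)], sign=+1
B: triangle coeff Δ(3,7,6) = 1/2042040; Σ_t [0,0]: t=0:+1/174182400 = 1/174182400; (3j)²=3/6188 [(3 7 6; 3 3 -6)], sign=+1
I_A²/I_B² = (21/4862)/(3/6188) = 98/11

98/11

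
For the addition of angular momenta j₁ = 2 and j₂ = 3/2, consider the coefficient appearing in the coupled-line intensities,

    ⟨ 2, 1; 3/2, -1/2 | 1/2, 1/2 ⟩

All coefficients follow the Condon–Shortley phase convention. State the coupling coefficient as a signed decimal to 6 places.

−√(3/10) ≈ -0.547723

j₁+j₂−J=3  J+j₁−j₂=1  J−j₁+j₂=0  j₁+j₂+J+1=5
(j₁±m₁, j₂±m₂, J±M) = (3,1,1,2,1,0)
P² = 6/5
sum k=1..1:
  [1] −1/2 = -1/2
S = -1/2
C² = P²·S² = 3/10 ; C = -0.547723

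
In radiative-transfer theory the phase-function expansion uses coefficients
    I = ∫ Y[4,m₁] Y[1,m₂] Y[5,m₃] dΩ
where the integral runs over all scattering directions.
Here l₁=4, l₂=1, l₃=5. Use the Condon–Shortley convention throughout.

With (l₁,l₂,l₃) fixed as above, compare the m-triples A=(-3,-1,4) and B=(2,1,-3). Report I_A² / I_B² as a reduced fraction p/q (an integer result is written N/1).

9/7

Shared (l₁,l₂,l₃)=(4,1,5): N and (l;000)² cancel in I_A²/I_B².
A: Δ = 0!·8!·2!/11! = 1/495; Racah Σ t=0..0: t=0:+1/10080 = 1/10080; ⇒ 3j(4 1 5; -3 -1 4)² = 4/55, sgn -1
B: Δ = 0!·8!·2!/11! = 1/495; Racah Σ t=0..0: t=0:+1/2880 = 1/2880; ⇒ 3j(4 1 5; 2 1 -3)² = 28/495, sgn +1
I_A²/I_B² = (4/55)/(28/495) = 9/7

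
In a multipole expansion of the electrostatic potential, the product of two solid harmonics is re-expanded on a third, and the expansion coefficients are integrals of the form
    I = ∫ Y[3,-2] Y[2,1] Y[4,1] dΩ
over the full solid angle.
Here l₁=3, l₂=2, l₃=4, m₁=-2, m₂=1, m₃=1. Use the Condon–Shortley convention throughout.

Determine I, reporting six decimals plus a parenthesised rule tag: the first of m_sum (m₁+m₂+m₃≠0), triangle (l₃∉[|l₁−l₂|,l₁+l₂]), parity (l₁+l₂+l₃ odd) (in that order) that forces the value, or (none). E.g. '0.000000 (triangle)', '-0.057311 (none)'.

Σlᵢ=9 odd — θ-integrand is odd under cosθ→−cosθ; I=0

0.000000 (parity)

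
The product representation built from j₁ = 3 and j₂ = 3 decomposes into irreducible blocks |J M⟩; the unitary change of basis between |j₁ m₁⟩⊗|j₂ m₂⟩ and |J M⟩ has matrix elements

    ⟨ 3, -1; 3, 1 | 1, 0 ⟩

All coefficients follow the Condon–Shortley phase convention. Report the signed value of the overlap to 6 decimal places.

-0.188982  (= −√(1/28))

j₁+j₂−J=5  J+j₁−j₂=1  J−j₁+j₂=1  j₁+j₂+J+1=8
(j₁±m₁, j₂±m₂, J±M) = (2,4,4,2,1,1)
P² = 144/7
sum k=3..4:
  [3] −1/12 = -1/12
  [4] +1/24 = 1/24
S = -1/24
C² = P²·S² = 1/28 ; C = -0.188982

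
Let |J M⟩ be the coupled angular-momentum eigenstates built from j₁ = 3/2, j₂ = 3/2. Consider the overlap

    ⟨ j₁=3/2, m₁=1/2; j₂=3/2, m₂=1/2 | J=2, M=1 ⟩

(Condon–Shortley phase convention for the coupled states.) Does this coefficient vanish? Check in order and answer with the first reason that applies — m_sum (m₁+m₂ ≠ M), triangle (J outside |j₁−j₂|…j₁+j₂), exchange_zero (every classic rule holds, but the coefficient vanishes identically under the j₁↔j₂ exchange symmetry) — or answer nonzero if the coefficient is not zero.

m-sum: m₁+m₂ = 1/2+1/2 = 1, M = 1  ✓
triangle: |j₁−j₂| = 0 ≤ J = 2 ≤ j₁+j₂ = 3  ✓
exchange: j₁=j₂ and m₁=m₂, and (−1)^(j₁+j₂−J) = (−1)^1 = −1 forces ⟨j₁m₁;j₂m₂|JM⟩ = −⟨j₂m₂;j₁m₁|JM⟩ = −⟨j₁m₁;j₂m₂|JM⟩ ⇒ the coefficient vanishes identically
Racah sum check: Σ_k collapses to 0 ⇒ CG = 0

exchange_zero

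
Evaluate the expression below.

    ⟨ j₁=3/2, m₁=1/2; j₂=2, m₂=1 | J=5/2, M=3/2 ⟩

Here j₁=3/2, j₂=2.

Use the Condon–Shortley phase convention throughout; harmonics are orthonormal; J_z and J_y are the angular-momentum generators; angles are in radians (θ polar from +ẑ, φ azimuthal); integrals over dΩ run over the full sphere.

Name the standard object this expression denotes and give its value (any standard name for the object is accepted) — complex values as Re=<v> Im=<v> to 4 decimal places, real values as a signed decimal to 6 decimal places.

Clebsch–Gordan coefficient, −√(1/35) ≈ -0.169031

This is a Clebsch–Gordan (vector-coupling) coefficient.
j₁+j₂−J=1  J+j₁−j₂=2  J−j₁+j₂=3  j₁+j₂+J+1=7
(j₁±m₁, j₂±m₂, J±M) = (2,1,3,1,4,1)
P² = 144/35
sum k=0..1:
  [0] +1/6 = 1/6
  [1] −1/4 = -1/4
S = -1/12
C² = P²·S² = 1/35 ; C = -0.169031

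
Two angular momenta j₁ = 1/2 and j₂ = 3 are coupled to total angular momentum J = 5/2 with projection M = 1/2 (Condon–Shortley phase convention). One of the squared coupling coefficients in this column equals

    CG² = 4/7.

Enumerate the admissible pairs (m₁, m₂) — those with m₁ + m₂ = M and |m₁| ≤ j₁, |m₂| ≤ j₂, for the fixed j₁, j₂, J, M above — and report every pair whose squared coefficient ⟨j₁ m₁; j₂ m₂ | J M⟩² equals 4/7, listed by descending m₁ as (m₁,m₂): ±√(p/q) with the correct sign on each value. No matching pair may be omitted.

Admissible pairs with m₁+m₂ = M = 1/2: (-1/2,1), (1/2,0)
  (m₁,m₂)=(1/2,0): CG² = 3/7, CG = +√(3/7)
  (m₁,m₂)=(-1/2,1): CG² = 4/7, CG = −√(4/7)   ← matches the target
Pairs with CG² = 4/7: (-1/2,1): −√(4/7)

(-1/2,1): −√(4/7)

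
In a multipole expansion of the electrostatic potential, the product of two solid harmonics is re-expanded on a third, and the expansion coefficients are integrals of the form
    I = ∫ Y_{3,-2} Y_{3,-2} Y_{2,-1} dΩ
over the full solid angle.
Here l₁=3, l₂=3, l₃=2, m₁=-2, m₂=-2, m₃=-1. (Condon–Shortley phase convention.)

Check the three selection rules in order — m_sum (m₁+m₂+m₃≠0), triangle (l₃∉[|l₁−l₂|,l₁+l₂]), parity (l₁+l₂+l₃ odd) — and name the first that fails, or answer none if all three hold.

m_sum

Σmᵢ = -5  ✗
l₃∈[|l₁−l₂|,l₁+l₂]=[0,6], have l₃=2
Σlᵢ = 8 ⇒ even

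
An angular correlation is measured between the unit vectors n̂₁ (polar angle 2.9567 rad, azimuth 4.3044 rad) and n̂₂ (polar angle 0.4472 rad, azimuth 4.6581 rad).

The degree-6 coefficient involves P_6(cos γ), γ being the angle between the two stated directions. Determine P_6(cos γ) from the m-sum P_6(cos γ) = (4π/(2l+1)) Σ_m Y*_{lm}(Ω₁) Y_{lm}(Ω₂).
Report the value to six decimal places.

Term-by-term m-sum for l=6 (normalisation 4π/13 = 0.966644):
  m=-6: (0.00001 + 0.00001j) × (-0.00299 - 0.00101j) = -0.00000 - 0.00000j  (running Σ = -0.00000 - 0.00000j)
  m=-5: (0.00031 - 0.00016j) × (-0.00612 + 0.02198j) = 0.00000 + 0.00001j  (running Σ = 0.00000 + 0.00001j)
  m=-4: (-0.00024 - 0.00392j) × (0.09678 + 0.02135j) = 0.00006 - 0.00038j  (running Σ = 0.00006 - 0.00038j)
  m=-3: (-0.02854 - 0.01032j) × (0.04577 - 0.27854j) = -0.00418 + 0.00748j  (running Σ = -0.00412 + 0.00710j)
  m=-2: (-0.10872 + 0.11558j) × (-0.49515 - 0.05397j) = 0.06007 - 0.05136j  (running Σ = 0.05595 - 0.04426j)
  m=-1: (0.20148 + 0.46612j) × (-0.02111 + 0.38846j) = -0.18532 + 0.06843j  (running Σ = -0.12937 + 0.02416j)
  m=0: (0.68304 + 0.00000j) × (-0.23575 + 0.00000j) = -0.16103 + 0.00000j  (running Σ = -0.29040 + 0.02416j)
  m=1: (-0.20148 + 0.46612j) × (0.02111 + 0.38846j) = -0.18532 - 0.06843j  (running Σ = -0.47572 - 0.04426j)
  m=2: (-0.10872 - 0.11558j) × (-0.49515 + 0.05397j) = 0.06007 + 0.05136j  (running Σ = -0.41565 + 0.00710j)
  m=3: (0.02854 - 0.01032j) × (-0.04577 - 0.27854j) = -0.00418 - 0.00748j  (running Σ = -0.41983 - 0.00038j)
  m=4: (-0.00024 + 0.00392j) × (0.09678 - 0.02135j) = 0.00006 + 0.00038j  (running Σ = -0.41977 + 0.00001j)
  m=5: (-0.00031 - 0.00016j) × (0.00612 + 0.02198j) = 0.00000 - 0.00001j  (running Σ = -0.41977 - 0.00000j)
  m=6: (0.00001 - 0.00001j) × (-0.00299 + 0.00101j) = -0.00000 + 0.00000j  (running Σ = -0.41977 + 0.00000j)
Σ over m = -0.41977 + 0.00000j; ×(4π/13) → -0.40577 + 0.00000j. Real part: -0.405765

-0.405765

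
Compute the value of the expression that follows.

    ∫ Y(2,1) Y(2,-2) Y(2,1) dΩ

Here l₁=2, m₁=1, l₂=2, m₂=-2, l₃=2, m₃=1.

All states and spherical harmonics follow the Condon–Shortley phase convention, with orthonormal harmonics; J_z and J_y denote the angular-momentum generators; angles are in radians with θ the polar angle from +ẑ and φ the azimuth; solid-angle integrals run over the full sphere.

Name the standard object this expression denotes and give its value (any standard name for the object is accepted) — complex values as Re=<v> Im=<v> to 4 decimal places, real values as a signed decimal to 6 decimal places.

Gaunt coefficient, +0.220728

This is a Gaunt coefficient — the integral of a triple product of spherical harmonics over the sphere.
m-sum 0 ✓  L=6 even ✓  0≤2≤4 ✓
Π(2lᵢ+1) = 5×5×5 = 125
triangle coeff Δ(2,2,2) = 1/630
Σ_t [0,2]: t=0:+1/8 t=1:−1/1 t=2:+1/8 = -3/4
(3j)²=2/35 [(2 2 2; 0 0 0)], sign=-1
Σ_t [0,0]: t=0:+1/4 = 1/4
(3j)²=3/35 [(2 2 2; 1 -2 1)], sign=-1
⇒ 4πI² = 30/49
I = (+1)√(30/49/(4π)) = 0.22072812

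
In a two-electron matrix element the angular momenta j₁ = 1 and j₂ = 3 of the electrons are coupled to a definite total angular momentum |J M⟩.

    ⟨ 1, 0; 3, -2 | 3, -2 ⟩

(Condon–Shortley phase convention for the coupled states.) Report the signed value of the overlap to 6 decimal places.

+√(1/3) = +0.577350

j₁+j₂−J=1  J+j₁−j₂=1  J−j₁+j₂=5  j₁+j₂+J+1=8
(j₁±m₁, j₂±m₂, J±M) = (1,1,1,5,1,5)
P² = 300
sum k=0..1:
  [0] +1/24 = 1/24
  [1] −1/120 = -1/120
S = 1/30
C² = P²·S² = 1/3 ; C = +0.577350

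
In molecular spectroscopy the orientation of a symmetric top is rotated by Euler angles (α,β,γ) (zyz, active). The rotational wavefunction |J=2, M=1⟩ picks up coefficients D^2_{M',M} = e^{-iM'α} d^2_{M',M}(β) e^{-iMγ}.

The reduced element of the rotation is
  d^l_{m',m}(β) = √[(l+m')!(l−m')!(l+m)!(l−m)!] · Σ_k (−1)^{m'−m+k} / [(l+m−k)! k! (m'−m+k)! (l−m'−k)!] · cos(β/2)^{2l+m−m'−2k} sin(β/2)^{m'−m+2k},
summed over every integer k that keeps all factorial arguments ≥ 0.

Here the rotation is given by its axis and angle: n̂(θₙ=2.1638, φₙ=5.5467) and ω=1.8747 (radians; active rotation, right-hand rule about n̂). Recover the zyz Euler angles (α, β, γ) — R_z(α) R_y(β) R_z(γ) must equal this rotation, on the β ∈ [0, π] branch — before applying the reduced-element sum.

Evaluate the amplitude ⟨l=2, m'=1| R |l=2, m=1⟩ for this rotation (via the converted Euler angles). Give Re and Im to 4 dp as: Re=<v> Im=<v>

Axis–angle → zyz. n̂ = (sinθₙcosφₙ, sinθₙsinφₙ, cosθₙ) = (+0.614348, -0.557008, -0.558854), ω = 1.8747.
R = I cosω + sinω [n̂]ₓ + (1−cosω) n̂n̂ᵀ gives
  R = [+0.191120, +0.088647, -0.977556; -0.977844, +0.103855, -0.181758; +0.085411, +0.990634, +0.106531]
β = atan2(√(R₁₃²+R₂₃²), R₃₃) = 1.464062; α = atan2(R₂₃, R₁₃) mod 2π = 3.325425; γ = atan2(R₃₂, −R₃₁) mod 2π = 1.656803
D^2_{1,1}(3.3254,1.4641,1.6568) = e^{-i·1·3.3254}·d^2_{1,1}(1.4641)·e^{-i·1·1.6568}. Compute d first:
c=cos(1.464062/2)=0.743818, s=sin(1.464062/2)=0.668382; N=√[6·1·6·1]=6.000000
k∈{0,1} keeps every argument non-negative
  k=0: (−1)^0·6.0000/(6)·0.7438^4·0.6684^0 = +0.306103
  k=1: (−1)^1·6.0000/(2)·0.7438^2·0.6684^2 = -0.741488
d^2_{1,1}(1.4641) = +0.306103 -0.741488 = -0.435385
D = (-0.983150+0.182798i)·(-0.435385)·(-0.085900-0.996304i) = -0.116063-0.419631i

Re=-0.1161 Im=-0.4196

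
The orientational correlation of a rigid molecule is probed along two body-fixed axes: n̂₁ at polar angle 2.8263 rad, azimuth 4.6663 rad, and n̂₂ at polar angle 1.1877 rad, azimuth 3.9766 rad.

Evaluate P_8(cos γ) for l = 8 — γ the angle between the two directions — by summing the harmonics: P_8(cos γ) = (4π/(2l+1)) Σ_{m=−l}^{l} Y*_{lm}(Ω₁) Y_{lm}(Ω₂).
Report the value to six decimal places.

Summing Y*_{l m}(θ₁,φ₁)·Y_{l m}(θ₂,φ₂) over m ∈ [−8, 8]; prefactor 4π/(2·8+1) = 0.739198:
  m=-8: (0.00004 - 0.00002j) × (0.26037 - 0.10912j) = 0.00001 - 0.00001j  (running Σ = 0.00001 - 0.00001j)
  m=-7: (-0.00017 - 0.00051j) × (-0.41210 - 0.19307j) = -0.00003 + 0.00024j  (running Σ = -0.00002 + 0.00024j)
  m=-6: (-0.00404 + 0.00115j) × (0.07702 + 0.25107j) = -0.00060 - 0.00093j  (running Σ = -0.00062 - 0.00069j)
  m=-5: (0.00535 + 0.02278j) × (-0.09656 + 0.16206j) = -0.00421 - 0.00133j  (running Σ = -0.00483 - 0.00202j)
  m=-4: (0.09410 - 0.01755j) × (0.33475 - 0.06731j) = 0.03032 - 0.01221j  (running Σ = 0.02549 - 0.01423j)
  m=-3: (-0.03877 - 0.27861j) × (0.02694 + 0.01991j) = 0.00450 - 0.00828j  (running Σ = 0.02999 - 0.02251j)
  m=-2: (-0.54336 + 0.05023j) × (-0.03324 - 0.33388j) = 0.03483 + 0.17975j  (running Σ = 0.06482 + 0.15724j)
  m=-1: (0.02427 + 0.52613j) × (-0.02156 + 0.02381j) = -0.01305 - 0.01076j  (running Σ = 0.05177 + 0.14647j)
  m=0: (-0.15744 + 0.00000j) × (-0.32779 + 0.00000j) = 0.05161 + 0.00000j  (running Σ = 0.10338 + 0.14647j)
  m=1: (-0.02427 + 0.52613j) × (0.02156 + 0.02381j) = -0.01305 + 0.01076j  (running Σ = 0.09033 + 0.15724j)
  m=2: (-0.54336 - 0.05023j) × (-0.03324 + 0.33388j) = 0.03483 - 0.17975j  (running Σ = 0.12516 - 0.02251j)
  m=3: (0.03877 - 0.27861j) × (-0.02694 + 0.01991j) = 0.00450 + 0.00828j  (running Σ = 0.12967 - 0.01423j)
  m=4: (0.09410 + 0.01755j) × (0.33475 + 0.06731j) = 0.03032 + 0.01221j  (running Σ = 0.15998 - 0.00202j)
  m=5: (-0.00535 + 0.02278j) × (0.09656 + 0.16206j) = -0.00421 + 0.00133j  (running Σ = 0.15578 - 0.00069j)
  m=6: (-0.00404 - 0.00115j) × (0.07702 - 0.25107j) = -0.00060 + 0.00093j  (running Σ = 0.15518 + 0.00024j)
  m=7: (0.00017 - 0.00051j) × (0.41210 - 0.19307j) = -0.00003 - 0.00024j  (running Σ = 0.15515 - 0.00001j)
  m=8: (0.00004 + 0.00002j) × (0.26037 + 0.10912j) = 0.00001 + 0.00001j  (running Σ = 0.15516 - 0.00000j)
Accumulated sum 0.15516 - 0.00000j; after 4π/(2l+1) scaling, 0.11469 - 0.00000j ⇒ P_8 = 0.114691

0.114691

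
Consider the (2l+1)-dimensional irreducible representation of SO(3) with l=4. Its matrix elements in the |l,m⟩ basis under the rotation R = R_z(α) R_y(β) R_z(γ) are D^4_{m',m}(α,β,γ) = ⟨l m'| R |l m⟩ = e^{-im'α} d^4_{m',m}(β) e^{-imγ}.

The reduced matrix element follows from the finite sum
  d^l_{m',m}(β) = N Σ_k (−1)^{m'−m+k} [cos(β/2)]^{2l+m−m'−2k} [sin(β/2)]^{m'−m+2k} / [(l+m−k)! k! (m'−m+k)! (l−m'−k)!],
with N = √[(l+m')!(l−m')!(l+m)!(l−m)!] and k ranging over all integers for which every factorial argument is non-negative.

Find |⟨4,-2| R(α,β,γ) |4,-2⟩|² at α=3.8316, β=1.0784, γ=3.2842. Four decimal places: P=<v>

P=0.1631

Split into d^4_{-2,-2}(β=1.0784) × two z-phases.
With c≡cos(β/2)=0.858120 and s≡sin(β/2)=0.513450, N=[2·720·2·720]^{1/2}=1440.000000
The bounds max(0,m−m')=0 and min(l+m,l−m')=2 give 3 terms
  k=0: (−1)^0·1440.0000/(1440)·0.8581^8·0.5134^0 = +0.294024
  k=1: (−1)^1·1440.0000/(120)·0.8581^6·0.5134^2 = -1.263177
  k=2: (−1)^2·1440.0000/(96)·0.8581^4·0.5134^4 = +0.565294
d^4_{-2,-2}(1.0784) = +0.294024 -1.263177 +0.565294 = -0.403859
|D^4_{-2,-2}|² = |d^4_{-2,-2}(β)|² = (-0.403859)² = 0.163102 (the z-rotation phases have unit modulus)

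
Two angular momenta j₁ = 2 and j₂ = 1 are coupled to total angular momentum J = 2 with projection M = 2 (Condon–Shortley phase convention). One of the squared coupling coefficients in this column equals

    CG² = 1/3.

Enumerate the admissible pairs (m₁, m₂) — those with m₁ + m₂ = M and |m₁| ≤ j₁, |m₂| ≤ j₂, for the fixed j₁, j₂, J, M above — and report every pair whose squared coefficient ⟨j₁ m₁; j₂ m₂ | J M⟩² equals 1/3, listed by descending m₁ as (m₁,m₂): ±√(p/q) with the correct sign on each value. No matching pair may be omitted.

(1,1): −√(1/3)

Admissible pairs with m₁+m₂ = M = 2: (1,1), (2,0)
  (m₁,m₂)=(2,0): CG² = 2/3, CG = +√(2/3)
  (m₁,m₂)=(1,1): CG² = 1/3, CG = −√(1/3)   ← matches the target
Pairs with CG² = 1/3: (1,1): −√(1/3)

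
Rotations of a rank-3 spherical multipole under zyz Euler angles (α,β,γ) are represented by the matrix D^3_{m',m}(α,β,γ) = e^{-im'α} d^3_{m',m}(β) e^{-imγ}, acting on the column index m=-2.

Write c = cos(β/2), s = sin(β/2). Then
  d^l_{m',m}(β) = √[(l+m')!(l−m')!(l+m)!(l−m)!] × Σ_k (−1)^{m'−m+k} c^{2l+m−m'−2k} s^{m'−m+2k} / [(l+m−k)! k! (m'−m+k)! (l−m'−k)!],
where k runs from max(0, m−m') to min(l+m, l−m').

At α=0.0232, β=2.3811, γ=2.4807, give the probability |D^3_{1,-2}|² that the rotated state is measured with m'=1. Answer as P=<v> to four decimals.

Split into d^3_{1,-2}(β=2.3811) × two z-phases.
Half-angle: c=0.371149, s=0.928573. N=√(24·2·1·120)=75.894664
Admissible k: 0..1 (factorial args all ≥0)
  k=0: (−1)^3·75.8947/(12)·0.3711^3·0.9286^3 = -0.258895
  k=1: (−1)^4·75.8947/(24)·0.3711^1·0.9286^5 = +0.810269
d^3_{1,-2}(2.3811) = -0.258895 +0.810269 = +0.551374
|D^3_{1,-2}|² = |d^3_{1,-2}(β)|² = (+0.551374)² = 0.304013 (the z-rotation phases have unit modulus)

P=0.3040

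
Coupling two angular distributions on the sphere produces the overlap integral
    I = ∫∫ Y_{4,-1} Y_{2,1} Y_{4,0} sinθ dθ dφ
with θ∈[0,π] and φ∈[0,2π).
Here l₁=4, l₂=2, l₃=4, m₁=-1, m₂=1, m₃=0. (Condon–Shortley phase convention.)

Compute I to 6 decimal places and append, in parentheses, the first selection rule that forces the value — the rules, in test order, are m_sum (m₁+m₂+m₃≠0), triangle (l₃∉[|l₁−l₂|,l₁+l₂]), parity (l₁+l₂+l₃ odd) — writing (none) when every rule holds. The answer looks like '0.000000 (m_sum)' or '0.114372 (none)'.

-0.044869 (none)

Checks pass: Σm=0; 10 even; l₃=4∈[2,6].
(2·4+1)(2·2+1)(2·4+1) = 405
Δ: 2! 6! 2! / 11! → 1/13860
sum: t=0:+1/192 t=1:−1/36 t=2:+1/192 = -5/288
3j²(4 2 4; 0 0 0) = Δ·Π!·Σ² = 20/693  (sign -1)
sum: t=1:−1/96 t=2:+1/72 = 1/288
3j²(4 2 4; -1 1 0) = Δ·Π!·Σ² = 1/462  (sign +1)
combine: 4πI² = 405·20/693·1/462 = 150/5929
take √, sign -1: I = -0.04486937
No selection rule forces the value: the integral is nonzero (none).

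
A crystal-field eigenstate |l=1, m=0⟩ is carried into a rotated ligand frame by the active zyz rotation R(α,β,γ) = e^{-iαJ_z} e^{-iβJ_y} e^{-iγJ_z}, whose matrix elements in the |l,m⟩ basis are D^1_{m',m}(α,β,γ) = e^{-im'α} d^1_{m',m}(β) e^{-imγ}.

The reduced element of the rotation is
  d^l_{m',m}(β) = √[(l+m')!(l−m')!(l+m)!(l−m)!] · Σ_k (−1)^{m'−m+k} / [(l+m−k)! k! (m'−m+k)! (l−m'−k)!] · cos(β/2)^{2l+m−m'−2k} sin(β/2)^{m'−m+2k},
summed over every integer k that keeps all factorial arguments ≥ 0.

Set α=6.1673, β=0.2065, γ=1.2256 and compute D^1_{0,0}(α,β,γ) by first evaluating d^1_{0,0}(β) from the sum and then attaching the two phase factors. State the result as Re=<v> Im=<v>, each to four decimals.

First d^1_{0,0}(β=0.2065), then the phase factors e^{-i(0)α} and e^{-i(0)γ}:
Half-angle: c=0.994674, s=0.103067. N=√(1·1·1·1)=1.000000
k∈{0,1} keeps every argument non-negative
  k=0: (−1)^0·1.0000/(1)·0.9947^2·0.1031^0 = +0.989377
  k=1: (−1)^1·1.0000/(1)·0.9947^0·0.1031^2 = -0.010623
d^1_{0,0}(0.2065) = +0.989377 -0.010623 = +0.978755
Attach z-rotation phases: D = e^{-i(0)(6.1673)}·(+0.978755)·e^{-i(0)(1.2256)} = +0.978755+0.000000i

Re=0.9788 Im=0.0000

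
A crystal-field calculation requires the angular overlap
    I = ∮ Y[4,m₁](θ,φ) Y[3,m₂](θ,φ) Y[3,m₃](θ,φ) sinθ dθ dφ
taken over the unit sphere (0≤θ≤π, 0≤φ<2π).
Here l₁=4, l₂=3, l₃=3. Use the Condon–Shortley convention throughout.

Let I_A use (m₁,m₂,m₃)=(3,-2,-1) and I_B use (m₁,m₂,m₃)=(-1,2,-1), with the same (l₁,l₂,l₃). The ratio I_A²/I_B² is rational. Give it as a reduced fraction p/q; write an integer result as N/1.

7/16

l's match ⇒ only the (l;m) 3-j factors differ between A and B.
A: triangle coeff Δ(4,3,3) = 1/34650; Σ_t [0,1]: t=0:+1/144 t=1:−1/288 = 1/288; (3j)²=1/99 [(4 3 3; 3 -2 -1)], sign=+1
B: triangle coeff Δ(4,3,3) = 1/34650; Σ_t [3,4]: t=3:−1/48 t=4:+1/144 = -1/72; (3j)²=16/693 [(4 3 3; -1 2 -1)], sign=-1
I_A²/I_B² = (1/99)/(16/693) = 7/16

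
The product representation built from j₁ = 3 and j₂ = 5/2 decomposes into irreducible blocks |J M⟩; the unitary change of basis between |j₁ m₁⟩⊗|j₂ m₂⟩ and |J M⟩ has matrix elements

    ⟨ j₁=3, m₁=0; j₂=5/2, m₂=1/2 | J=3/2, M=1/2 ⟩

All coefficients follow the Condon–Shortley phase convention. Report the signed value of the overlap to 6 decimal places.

+√(4/35) = +0.338062

triangle: 4!·2!·1!/8! = 48/40320
(j±m)!: 3!·3!·3!·2!·2!·1! = 864
prefactor² = (2J+1)·Δ·N² = 144/35
  k=2: +1/(2!·2!·1!·1!·1!·0!) = 1/4
  k=3: −1/(3!·1!·0!·0!·2!·1!) = -1/12
Σ = 1/6  ⇒  CG² = 144/35·(1/6)² = 4/35
CG = +√(4/35) = +0.338062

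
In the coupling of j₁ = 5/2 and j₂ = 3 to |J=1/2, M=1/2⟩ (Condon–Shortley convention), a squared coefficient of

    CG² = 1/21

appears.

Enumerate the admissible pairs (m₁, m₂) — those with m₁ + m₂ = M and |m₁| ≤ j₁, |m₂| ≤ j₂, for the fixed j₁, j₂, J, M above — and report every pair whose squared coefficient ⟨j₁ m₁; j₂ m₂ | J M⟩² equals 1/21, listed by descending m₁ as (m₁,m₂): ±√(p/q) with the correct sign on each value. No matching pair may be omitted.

(5/2,-2): +√(1/21)

Admissible pairs with m₁+m₂ = M = 1/2: (-5/2,3), (-3/2,2), (-1/2,1), (1/2,0), (3/2,-1), (5/2,-2)
  (m₁,m₂)=(5/2,-2): CG² = 1/21, CG = +√(1/21)   ← matches the target
  (m₁,m₂)=(3/2,-1): CG² = 2/21, CG = −√(2/21)
  (m₁,m₂)=(1/2,0): CG² = 1/7, CG = +√(1/7)
  (m₁,m₂)=(-1/2,1): CG² = 4/21, CG = −√(4/21)
  (m₁,m₂)=(-3/2,2): CG² = 5/21, CG = +√(5/21)
  (m₁,m₂)=(-5/2,3): CG² = 2/7, CG = −√(2/7)
Pairs with CG² = 1/21: (5/2,-2): +√(1/21)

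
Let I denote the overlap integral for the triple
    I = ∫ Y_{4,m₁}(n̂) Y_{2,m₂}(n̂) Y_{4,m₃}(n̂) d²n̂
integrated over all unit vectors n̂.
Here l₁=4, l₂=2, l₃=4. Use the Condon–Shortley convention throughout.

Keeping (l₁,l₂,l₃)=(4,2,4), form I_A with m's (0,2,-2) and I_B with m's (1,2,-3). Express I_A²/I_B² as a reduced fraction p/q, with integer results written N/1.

10/7

Shared (l₁,l₂,l₃)=(4,2,4): N and (l;000)² cancel in I_A²/I_B².
A: Δ = 2!·6!·2!/11! = 1/13860; Racah Σ t=2..2: t=2:+1/192 = 1/192; ⇒ 3j(4 2 4; 0 2 -2)² = 3/77, sgn +1
B: Δ = 2!·6!·2!/11! = 1/13860; Racah Σ t=2..2: t=2:+1/480 = 1/480; ⇒ 3j(4 2 4; 1 2 -3)² = 3/110, sgn -1
I_A²/I_B² = (3/77)/(3/110) = 10/7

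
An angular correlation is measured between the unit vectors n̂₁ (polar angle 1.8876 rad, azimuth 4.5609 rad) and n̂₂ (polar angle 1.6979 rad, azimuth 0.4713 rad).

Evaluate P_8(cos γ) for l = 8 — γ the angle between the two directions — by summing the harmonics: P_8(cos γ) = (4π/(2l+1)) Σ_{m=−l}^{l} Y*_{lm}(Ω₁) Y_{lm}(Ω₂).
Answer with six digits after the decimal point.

Addition theorem: P_8(cos γ) = (4π/17) Σ_m Y*_{lm}(Ω₁) Y_{lm}(Ω₂), m = −8…8:
  m=-8: (+0.120341-0.320797i) × (-0.390689+0.284144i) = +0.044137+0.159526i  (running Σ = +0.044137+0.159526i)
  m=-7: (-0.392055-0.219492i) × (+0.243885-0.038734i) = -0.104118-0.038345i  (running Σ = -0.059981+0.121182i)
  m=-6: (-0.077623+0.099632i) × (+0.258849+0.084000i) = -0.028462+0.019269i  (running Σ = -0.088443+0.140451i)
  m=-5: (-0.208229-0.220208i) × (-0.193169-0.193051i) = -0.002288+0.082736i  (running Σ = -0.090731+0.223187i)
  m=-4: (-0.206555+0.143125i) × (-0.060668-0.186561i) = +0.039233+0.029852i  (running Σ = -0.051498+0.253039i)
  m=-3: (-0.086503-0.177052i) × (-0.043772+0.276692i) = +0.052775-0.016185i  (running Σ = +0.001277+0.236854i)
  m=-2: (-0.274227+0.085724i) × (-0.094387+0.129946i) = +0.014744-0.043726i  (running Σ = +0.016021+0.193128i)
  m=-1: (-0.022079-0.144632i) × (+0.251099-0.127961i) = -0.024051-0.033492i  (running Σ = -0.008030+0.159636i)
  m=0: (-0.294601-0.000000i) × (+0.149873+0.000000i) = -0.044153-0.000000i  (running Σ = -0.052183+0.159636i)
  m=1: (+0.022079-0.144632i) × (-0.251099-0.127961i) = -0.024051+0.033492i  (running Σ = -0.076234+0.193128i)
  m=2: (-0.274227-0.085724i) × (-0.094387-0.129946i) = +0.014744+0.043726i  (running Σ = -0.061490+0.236854i)
  m=3: (+0.086503-0.177052i) × (+0.043772+0.276692i) = +0.052775+0.016185i  (running Σ = -0.008715+0.253039i)
  m=4: (-0.206555-0.143125i) × (-0.060668+0.186561i) = +0.039233-0.029852i  (running Σ = +0.030518+0.223187i)
  m=5: (+0.208229-0.220208i) × (+0.193169-0.193051i) = -0.002288-0.082736i  (running Σ = +0.028230+0.140451i)
  m=6: (-0.077623-0.099632i) × (+0.258849-0.084000i) = -0.028462-0.019269i  (running Σ = -0.000232+0.121182i)
  m=7: (+0.392055-0.219492i) × (-0.243885-0.038734i) = -0.104118+0.038345i  (running Σ = -0.104350+0.159526i)
  m=8: (+0.120341+0.320797i) × (-0.390689-0.284144i) = +0.044137-0.159526i  (running Σ = -0.060213+0.000000i)
Σ over m = -0.060213+0.000000i; ×(4π/17) → -0.044509+0.000000i. Real part: -0.044509

-0.044509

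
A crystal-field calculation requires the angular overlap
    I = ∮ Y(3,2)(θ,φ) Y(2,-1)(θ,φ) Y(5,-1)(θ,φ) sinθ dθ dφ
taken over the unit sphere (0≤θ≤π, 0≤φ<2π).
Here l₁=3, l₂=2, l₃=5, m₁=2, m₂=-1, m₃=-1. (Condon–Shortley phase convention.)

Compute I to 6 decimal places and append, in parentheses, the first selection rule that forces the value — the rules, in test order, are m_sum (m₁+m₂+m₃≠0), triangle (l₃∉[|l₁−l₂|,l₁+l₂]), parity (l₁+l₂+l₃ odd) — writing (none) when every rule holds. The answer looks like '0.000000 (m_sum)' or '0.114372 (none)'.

-0.117387 (none)

Rules hold: Σm=0, L=10 even, 1≤5≤5.
N = 7·5·11 = 385
Δ = 0!·6!·4!/11! = 1/2310
Racah Σ t=0..0: t=0:+1/144 = 1/144
⇒ 3j(3 2 5; 0 0 0)² = 10/231, sgn -1
Racah Σ t=0..0: t=0:+1/720 = 1/720
⇒ 3j(3 2 5; 2 -1 -1)² = 4/385, sgn +1
4πI² = N·(3j₀)²·(3jₘ)² = 40/231
I = -1·√(0.17316/4π) = -0.11738675
No selection rule forces the value: the integral is nonzero (none).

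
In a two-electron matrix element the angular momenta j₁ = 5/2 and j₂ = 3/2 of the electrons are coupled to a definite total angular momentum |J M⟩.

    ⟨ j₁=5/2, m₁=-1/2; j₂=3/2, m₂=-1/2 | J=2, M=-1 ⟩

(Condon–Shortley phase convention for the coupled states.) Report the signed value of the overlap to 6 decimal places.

−√(25/84) ≈ -0.545545

√[5·2!3!1!/7! · 2!3!1!2!1!3!] = √(12/7)
  +(−1)^0/∏(0,2,3,1,0,0)! = 1/12  (running 1/12)
  +(−1)^1/∏(1,1,2,0,1,1)! = -1/2  (running -5/12)
⟨..|..⟩ = √(12/7)·(-5/12) = -0.545545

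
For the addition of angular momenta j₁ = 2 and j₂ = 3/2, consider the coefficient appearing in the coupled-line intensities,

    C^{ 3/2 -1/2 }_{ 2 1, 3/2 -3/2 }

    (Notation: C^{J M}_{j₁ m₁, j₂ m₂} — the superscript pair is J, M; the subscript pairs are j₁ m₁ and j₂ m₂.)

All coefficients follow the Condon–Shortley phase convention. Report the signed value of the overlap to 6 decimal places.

+√(2/5) = +0.632456

√[4·2!2!1!/6! · 3!1!0!3!1!2!] = √(8/5)
  +(−1)^0/∏(0,2,1,0,1,1)! = 1/2  (running 1/2)
⟨..|..⟩ = √(8/5)·(1/2) = +0.632456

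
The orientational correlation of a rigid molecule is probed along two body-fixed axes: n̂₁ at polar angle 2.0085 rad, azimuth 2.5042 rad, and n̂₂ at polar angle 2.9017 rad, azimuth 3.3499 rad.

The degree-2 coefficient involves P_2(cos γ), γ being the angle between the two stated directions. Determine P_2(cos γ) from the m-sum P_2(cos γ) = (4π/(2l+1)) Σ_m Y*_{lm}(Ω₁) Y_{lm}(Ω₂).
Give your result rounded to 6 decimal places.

-0.038887

Addition theorem: P_2(cos γ) = (4π/5) Σ_m Y*_{lm}(Ω₁) Y_{lm}(Ω₂), m = −2…2:
  m=-2: (0.09244 - 0.30310j) × (0.01994 - 0.00882j) = -0.00083 - 0.00686j  (running Σ = -0.00083 - 0.00686j)
  m=-1: (0.23835 - 0.17650j) × (0.17445 - 0.03687j) = 0.03507 - 0.03958j  (running Σ = 0.03424 - 0.04644j)
  m=0: (-0.14540 + 0.00000j) × (0.57737 + 0.00000j) = -0.08395 + 0.00000j  (running Σ = -0.04971 - 0.04644j)
  m=1: (-0.23835 - 0.17650j) × (-0.17445 - 0.03687j) = 0.03507 + 0.03958j  (running Σ = -0.01464 - 0.00686j)
  m=2: (0.09244 + 0.30310j) × (0.01994 + 0.00882j) = -0.00083 + 0.00686j  (running Σ = -0.01547 + 0.00000j)
Total Σ_m = -0.01547 + 0.00000j. Multiply by 2.513274: -0.03889 + 0.00000j. P_2(cos γ) = -0.038887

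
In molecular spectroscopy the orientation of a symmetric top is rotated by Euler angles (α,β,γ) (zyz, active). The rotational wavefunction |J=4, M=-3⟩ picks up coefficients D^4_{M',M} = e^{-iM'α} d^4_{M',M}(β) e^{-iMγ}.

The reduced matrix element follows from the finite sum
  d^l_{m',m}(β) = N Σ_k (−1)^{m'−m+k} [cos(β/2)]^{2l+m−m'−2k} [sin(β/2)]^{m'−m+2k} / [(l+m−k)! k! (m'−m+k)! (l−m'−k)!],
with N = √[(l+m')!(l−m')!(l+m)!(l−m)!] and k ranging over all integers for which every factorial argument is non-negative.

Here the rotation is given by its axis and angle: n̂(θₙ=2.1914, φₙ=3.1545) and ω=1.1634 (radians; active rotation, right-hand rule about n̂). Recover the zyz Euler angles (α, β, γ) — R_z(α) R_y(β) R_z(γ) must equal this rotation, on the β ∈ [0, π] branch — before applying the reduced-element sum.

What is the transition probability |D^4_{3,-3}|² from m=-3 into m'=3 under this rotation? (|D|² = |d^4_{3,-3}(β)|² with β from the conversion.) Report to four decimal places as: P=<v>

P=0.0019

Axis–angle → zyz. n̂ = (sinθₙcosφₙ, sinθₙsinφₙ, cosθₙ) = (-0.813460, -0.010500, -0.581526), ω = 1.1634.
R = I cosω + sinω [n̂]ₓ + (1−cosω) n̂n̂ᵀ gives
  R = [+0.795751, +0.539089, +0.275976; -0.528774, +0.396287, +0.750569; +0.295258, -0.743196, +0.600402]
β = atan2(√(R₁₃²+R₂₃²), R₃₃) = 0.926792; α = atan2(R₂₃, R₁₃) mod 2π = 1.218450; γ = atan2(R₃₂, −R₃₁) mod 2π = 4.334228
Split into d^4_{3,-3}(β=0.9268) × two z-phases.
Half-angle: c=0.894540, s=0.446989. N=√(5040·1·1·5040)=5040.000000
The bounds max(0,m−m')=0 and min(l+m,l−m')=1 give 2 terms
  k=0: (−1)^6·5040.0000/(720)·0.8945^2·0.4470^6 = +0.044676
  k=1: (−1)^7·5040.0000/(5040)·0.8945^0·0.4470^8 = -0.001594
d^4_{3,-3}(0.9268) = +0.044676 -0.001594 = +0.043083
|D^4_{3,-3}|² = |d^4_{3,-3}(β)|² = (+0.043083)² = 0.001856 (the z-rotation phases have unit modulus)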